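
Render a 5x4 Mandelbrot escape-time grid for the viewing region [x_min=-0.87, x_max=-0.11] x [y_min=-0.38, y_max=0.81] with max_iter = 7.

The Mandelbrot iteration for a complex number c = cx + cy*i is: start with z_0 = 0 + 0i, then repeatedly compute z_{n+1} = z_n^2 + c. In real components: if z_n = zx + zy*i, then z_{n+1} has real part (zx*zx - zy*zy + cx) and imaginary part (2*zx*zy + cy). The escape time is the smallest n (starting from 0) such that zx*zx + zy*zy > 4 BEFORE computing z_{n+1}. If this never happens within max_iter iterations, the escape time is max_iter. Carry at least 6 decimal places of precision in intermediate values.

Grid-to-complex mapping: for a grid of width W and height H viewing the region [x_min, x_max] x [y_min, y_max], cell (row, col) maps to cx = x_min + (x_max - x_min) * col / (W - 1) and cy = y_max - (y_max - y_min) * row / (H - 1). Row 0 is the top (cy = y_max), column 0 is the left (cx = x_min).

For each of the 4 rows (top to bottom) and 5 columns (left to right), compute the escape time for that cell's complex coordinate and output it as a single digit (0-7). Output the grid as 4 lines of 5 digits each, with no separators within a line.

Answer: 44577
77777
77777
77777

Derivation:
(row=0, col=0): c = -0.8700 + 0.8100i → escape time 4
(row=0, col=1): c = -0.6800 + 0.8100i → escape time 4
(row=0, col=2): c = -0.4900 + 0.8100i → escape time 5
(row=0, col=3): c = -0.3000 + 0.8100i → escape time 7
(row=0, col=4): c = -0.1100 + 0.8100i → escape time 7
(row=1, col=0): c = -0.8700 + 0.4133i → escape time 7
(row=1, col=1): c = -0.6800 + 0.4133i → escape time 7
(row=1, col=2): c = -0.4900 + 0.4133i → escape time 7
(row=1, col=3): c = -0.3000 + 0.4133i → escape time 7
(row=1, col=4): c = -0.1100 + 0.4133i → escape time 7
(row=2, col=0): c = -0.8700 + 0.0167i → escape time 7
(row=2, col=1): c = -0.6800 + 0.0167i → escape time 7
(row=2, col=2): c = -0.4900 + 0.0167i → escape time 7
(row=2, col=3): c = -0.3000 + 0.0167i → escape time 7
(row=2, col=4): c = -0.1100 + 0.0167i → escape time 7
(row=3, col=0): c = -0.8700 + -0.3800i → escape time 7
(row=3, col=1): c = -0.6800 + -0.3800i → escape time 7
(row=3, col=2): c = -0.4900 + -0.3800i → escape time 7
(row=3, col=3): c = -0.3000 + -0.3800i → escape time 7
(row=3, col=4): c = -0.1100 + -0.3800i → escape time 7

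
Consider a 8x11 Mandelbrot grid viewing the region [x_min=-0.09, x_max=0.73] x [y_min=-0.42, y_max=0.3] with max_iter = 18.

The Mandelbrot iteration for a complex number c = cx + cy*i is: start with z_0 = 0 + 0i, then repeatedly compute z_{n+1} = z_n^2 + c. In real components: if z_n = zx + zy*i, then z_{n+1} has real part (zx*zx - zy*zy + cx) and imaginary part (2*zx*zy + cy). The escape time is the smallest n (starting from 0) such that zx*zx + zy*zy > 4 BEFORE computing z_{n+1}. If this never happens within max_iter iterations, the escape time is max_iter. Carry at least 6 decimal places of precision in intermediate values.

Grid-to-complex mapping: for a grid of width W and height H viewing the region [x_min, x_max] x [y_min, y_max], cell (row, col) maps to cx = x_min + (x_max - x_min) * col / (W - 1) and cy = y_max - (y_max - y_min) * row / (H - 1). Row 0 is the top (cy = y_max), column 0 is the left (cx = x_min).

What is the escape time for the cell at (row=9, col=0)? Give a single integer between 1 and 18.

z_0 = 0 + 0i, c = -0.0900 + -0.3480i
Iter 1: z = -0.0900 + -0.3480i, |z|^2 = 0.1292
Iter 2: z = -0.2030 + -0.2854i, |z|^2 = 0.1226
Iter 3: z = -0.1302 + -0.2321i, |z|^2 = 0.0708
Iter 4: z = -0.1269 + -0.2875i, |z|^2 = 0.0988
Iter 5: z = -0.1566 + -0.2750i, |z|^2 = 0.1001
Iter 6: z = -0.1411 + -0.2619i, |z|^2 = 0.0885
Iter 7: z = -0.1387 + -0.2741i, |z|^2 = 0.0944
Iter 8: z = -0.1459 + -0.2720i, |z|^2 = 0.0953
Iter 9: z = -0.1427 + -0.2686i, |z|^2 = 0.0925
Iter 10: z = -0.1418 + -0.2713i, |z|^2 = 0.0937
Iter 11: z = -0.1435 + -0.2710i, |z|^2 = 0.0941
Iter 12: z = -0.1429 + -0.2702i, |z|^2 = 0.0934
Iter 13: z = -0.1426 + -0.2708i, |z|^2 = 0.0937
Iter 14: z = -0.1430 + -0.2708i, |z|^2 = 0.0938
Iter 15: z = -0.1429 + -0.2706i, |z|^2 = 0.0936
Iter 16: z = -0.1428 + -0.2707i, |z|^2 = 0.0937
Iter 17: z = -0.1429 + -0.2707i, |z|^2 = 0.0937

Answer: 18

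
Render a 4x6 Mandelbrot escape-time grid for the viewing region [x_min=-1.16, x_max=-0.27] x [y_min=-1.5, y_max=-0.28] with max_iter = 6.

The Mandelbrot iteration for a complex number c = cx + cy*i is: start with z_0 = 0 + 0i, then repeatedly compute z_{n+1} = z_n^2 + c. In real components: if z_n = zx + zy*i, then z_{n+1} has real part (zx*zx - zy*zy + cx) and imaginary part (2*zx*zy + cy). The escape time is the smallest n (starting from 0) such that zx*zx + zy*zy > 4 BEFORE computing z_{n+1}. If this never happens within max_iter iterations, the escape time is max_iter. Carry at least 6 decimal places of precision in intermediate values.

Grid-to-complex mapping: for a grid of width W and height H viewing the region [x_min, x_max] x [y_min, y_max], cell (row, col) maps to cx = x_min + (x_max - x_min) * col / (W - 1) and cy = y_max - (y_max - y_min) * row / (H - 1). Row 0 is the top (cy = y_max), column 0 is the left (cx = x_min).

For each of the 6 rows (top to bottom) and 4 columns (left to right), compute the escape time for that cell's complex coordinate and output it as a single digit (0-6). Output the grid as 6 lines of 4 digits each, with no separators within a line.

(row=0, col=0): c = -1.1600 + -0.2800i → escape time 6
(row=0, col=1): c = -0.8633 + -0.2800i → escape time 6
(row=0, col=2): c = -0.5667 + -0.2800i → escape time 6
(row=0, col=3): c = -0.2700 + -0.2800i → escape time 6
(row=1, col=0): c = -1.1600 + -0.5240i → escape time 5
(row=1, col=1): c = -0.8633 + -0.5240i → escape time 5
(row=1, col=2): c = -0.5667 + -0.5240i → escape time 6
(row=1, col=3): c = -0.2700 + -0.5240i → escape time 6
(row=2, col=0): c = -1.1600 + -0.7680i → escape time 3
(row=2, col=1): c = -0.8633 + -0.7680i → escape time 4
(row=2, col=2): c = -0.5667 + -0.7680i → escape time 5
(row=2, col=3): c = -0.2700 + -0.7680i → escape time 6
(row=3, col=0): c = -1.1600 + -1.0120i → escape time 3
(row=3, col=1): c = -0.8633 + -1.0120i → escape time 3
(row=3, col=2): c = -0.5667 + -1.0120i → escape time 4
(row=3, col=3): c = -0.2700 + -1.0120i → escape time 5
(row=4, col=0): c = -1.1600 + -1.2560i → escape time 2
(row=4, col=1): c = -0.8633 + -1.2560i → escape time 3
(row=4, col=2): c = -0.5667 + -1.2560i → escape time 3
(row=4, col=3): c = -0.2700 + -1.2560i → escape time 3
(row=5, col=0): c = -1.1600 + -1.5000i → escape time 2
(row=5, col=1): c = -0.8633 + -1.5000i → escape time 2
(row=5, col=2): c = -0.5667 + -1.5000i → escape time 2
(row=5, col=3): c = -0.2700 + -1.5000i → escape time 2

Answer: 6666
5566
3456
3345
2333
2222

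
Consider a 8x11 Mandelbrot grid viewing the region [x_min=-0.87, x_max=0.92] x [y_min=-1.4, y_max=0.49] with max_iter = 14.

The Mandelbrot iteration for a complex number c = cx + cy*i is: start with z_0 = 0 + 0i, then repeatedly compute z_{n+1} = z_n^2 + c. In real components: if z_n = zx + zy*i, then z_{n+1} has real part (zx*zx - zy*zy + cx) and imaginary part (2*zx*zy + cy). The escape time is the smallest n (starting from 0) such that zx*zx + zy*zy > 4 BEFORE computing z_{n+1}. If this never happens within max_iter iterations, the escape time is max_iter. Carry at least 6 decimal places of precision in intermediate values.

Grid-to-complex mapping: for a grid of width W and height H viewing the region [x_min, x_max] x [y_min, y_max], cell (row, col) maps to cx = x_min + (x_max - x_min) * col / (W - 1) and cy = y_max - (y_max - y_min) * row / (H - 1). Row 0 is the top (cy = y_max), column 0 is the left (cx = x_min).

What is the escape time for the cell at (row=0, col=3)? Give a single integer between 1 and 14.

z_0 = 0 + 0i, c = -0.1029 + 0.4900i
Iter 1: z = -0.1029 + 0.4900i, |z|^2 = 0.2507
Iter 2: z = -0.3324 + 0.3892i, |z|^2 = 0.2620
Iter 3: z = -0.1439 + 0.2313i, |z|^2 = 0.0742
Iter 4: z = -0.1357 + 0.4235i, |z|^2 = 0.1977
Iter 5: z = -0.2638 + 0.3751i, |z|^2 = 0.2103
Iter 6: z = -0.1740 + 0.2921i, |z|^2 = 0.1156
Iter 7: z = -0.1579 + 0.3883i, |z|^2 = 0.1758
Iter 8: z = -0.2287 + 0.3673i, |z|^2 = 0.1873
Iter 9: z = -0.1855 + 0.3219i, |z|^2 = 0.1381
Iter 10: z = -0.1721 + 0.3706i, |z|^2 = 0.1669
Iter 11: z = -0.2106 + 0.3624i, |z|^2 = 0.1757
Iter 12: z = -0.1899 + 0.3374i, |z|^2 = 0.1499
Iter 13: z = -0.1806 + 0.3619i, |z|^2 = 0.1636

Answer: 14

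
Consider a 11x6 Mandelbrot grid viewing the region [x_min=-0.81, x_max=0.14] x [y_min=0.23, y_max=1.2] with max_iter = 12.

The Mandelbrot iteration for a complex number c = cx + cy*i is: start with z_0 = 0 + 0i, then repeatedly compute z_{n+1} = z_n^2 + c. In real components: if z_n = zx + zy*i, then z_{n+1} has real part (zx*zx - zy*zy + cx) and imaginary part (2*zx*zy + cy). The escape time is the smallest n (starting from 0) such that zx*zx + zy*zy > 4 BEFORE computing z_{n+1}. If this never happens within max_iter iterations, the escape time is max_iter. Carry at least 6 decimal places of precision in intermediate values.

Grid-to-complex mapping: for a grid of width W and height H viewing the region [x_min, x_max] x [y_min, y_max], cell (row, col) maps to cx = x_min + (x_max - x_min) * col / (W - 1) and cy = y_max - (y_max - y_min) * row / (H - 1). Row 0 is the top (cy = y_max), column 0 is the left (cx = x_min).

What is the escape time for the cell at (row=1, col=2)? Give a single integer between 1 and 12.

z_0 = 0 + 0i, c = -0.6200 + 1.0060i
Iter 1: z = -0.6200 + 1.0060i, |z|^2 = 1.3964
Iter 2: z = -1.2476 + -0.2414i, |z|^2 = 1.6149
Iter 3: z = 0.8783 + 1.6085i, |z|^2 = 3.3586
Iter 4: z = -2.4357 + 3.8314i, |z|^2 = 20.6126
Escaped at iteration 4

Answer: 4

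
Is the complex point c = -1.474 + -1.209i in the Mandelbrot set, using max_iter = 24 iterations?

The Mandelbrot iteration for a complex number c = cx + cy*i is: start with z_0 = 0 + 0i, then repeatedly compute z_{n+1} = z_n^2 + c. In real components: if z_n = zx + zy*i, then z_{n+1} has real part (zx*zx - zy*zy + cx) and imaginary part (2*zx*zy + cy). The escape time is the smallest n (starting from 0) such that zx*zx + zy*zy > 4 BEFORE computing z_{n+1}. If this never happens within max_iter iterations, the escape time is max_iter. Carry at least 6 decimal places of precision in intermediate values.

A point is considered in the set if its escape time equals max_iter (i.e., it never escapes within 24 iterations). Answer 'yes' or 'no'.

Answer: no

Derivation:
z_0 = 0 + 0i, c = -1.4740 + -1.2090i
Iter 1: z = -1.4740 + -1.2090i, |z|^2 = 3.6344
Iter 2: z = -0.7630 + 2.3551i, |z|^2 = 6.1288
Escaped at iteration 2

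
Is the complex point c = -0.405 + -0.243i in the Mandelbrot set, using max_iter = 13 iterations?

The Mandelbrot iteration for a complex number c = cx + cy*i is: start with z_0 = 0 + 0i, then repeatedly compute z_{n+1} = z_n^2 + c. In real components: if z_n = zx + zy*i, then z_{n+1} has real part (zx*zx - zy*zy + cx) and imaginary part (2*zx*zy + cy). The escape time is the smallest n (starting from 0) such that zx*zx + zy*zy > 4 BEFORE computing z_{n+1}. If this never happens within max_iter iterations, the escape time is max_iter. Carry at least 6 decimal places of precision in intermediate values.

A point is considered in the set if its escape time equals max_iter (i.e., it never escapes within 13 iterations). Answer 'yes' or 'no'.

Answer: yes

Derivation:
z_0 = 0 + 0i, c = -0.4050 + -0.2430i
Iter 1: z = -0.4050 + -0.2430i, |z|^2 = 0.2231
Iter 2: z = -0.3000 + -0.0462i, |z|^2 = 0.0921
Iter 3: z = -0.3171 + -0.2153i, |z|^2 = 0.1469
Iter 4: z = -0.3508 + -0.1065i, |z|^2 = 0.1344
Iter 5: z = -0.2933 + -0.1683i, |z|^2 = 0.1143
Iter 6: z = -0.3473 + -0.1443i, |z|^2 = 0.1414
Iter 7: z = -0.3052 + -0.1428i, |z|^2 = 0.1135
Iter 8: z = -0.3322 + -0.1558i, |z|^2 = 0.1347
Iter 9: z = -0.3189 + -0.1394i, |z|^2 = 0.1211
Iter 10: z = -0.3227 + -0.1541i, |z|^2 = 0.1279
Iter 11: z = -0.3246 + -0.1436i, |z|^2 = 0.1260
Iter 12: z = -0.3203 + -0.1498i, |z|^2 = 0.1250
Did not escape in 13 iterations → in set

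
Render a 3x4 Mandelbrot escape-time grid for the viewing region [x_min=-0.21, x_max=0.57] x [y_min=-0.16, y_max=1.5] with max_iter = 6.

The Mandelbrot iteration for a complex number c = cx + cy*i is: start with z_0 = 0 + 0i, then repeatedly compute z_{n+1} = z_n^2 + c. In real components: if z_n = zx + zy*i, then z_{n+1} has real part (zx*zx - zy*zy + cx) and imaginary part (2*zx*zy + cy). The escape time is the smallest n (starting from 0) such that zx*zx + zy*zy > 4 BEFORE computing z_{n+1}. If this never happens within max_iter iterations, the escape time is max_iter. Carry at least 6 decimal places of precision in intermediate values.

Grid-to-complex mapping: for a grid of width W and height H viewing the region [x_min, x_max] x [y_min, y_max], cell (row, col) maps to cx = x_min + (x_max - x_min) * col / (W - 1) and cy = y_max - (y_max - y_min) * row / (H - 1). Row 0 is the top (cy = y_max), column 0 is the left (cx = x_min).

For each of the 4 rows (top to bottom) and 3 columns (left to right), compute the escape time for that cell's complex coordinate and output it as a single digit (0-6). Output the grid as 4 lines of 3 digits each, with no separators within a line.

(row=0, col=0): c = -0.2100 + 1.5000i → escape time 2
(row=0, col=1): c = 0.1800 + 1.5000i → escape time 2
(row=0, col=2): c = 0.5700 + 1.5000i → escape time 2
(row=1, col=0): c = -0.2100 + 0.9467i → escape time 6
(row=1, col=1): c = 0.1800 + 0.9467i → escape time 4
(row=1, col=2): c = 0.5700 + 0.9467i → escape time 2
(row=2, col=0): c = -0.2100 + 0.3933i → escape time 6
(row=2, col=1): c = 0.1800 + 0.3933i → escape time 6
(row=2, col=2): c = 0.5700 + 0.3933i → escape time 4
(row=3, col=0): c = -0.2100 + -0.1600i → escape time 6
(row=3, col=1): c = 0.1800 + -0.1600i → escape time 6
(row=3, col=2): c = 0.5700 + -0.1600i → escape time 4

Answer: 222
642
664
664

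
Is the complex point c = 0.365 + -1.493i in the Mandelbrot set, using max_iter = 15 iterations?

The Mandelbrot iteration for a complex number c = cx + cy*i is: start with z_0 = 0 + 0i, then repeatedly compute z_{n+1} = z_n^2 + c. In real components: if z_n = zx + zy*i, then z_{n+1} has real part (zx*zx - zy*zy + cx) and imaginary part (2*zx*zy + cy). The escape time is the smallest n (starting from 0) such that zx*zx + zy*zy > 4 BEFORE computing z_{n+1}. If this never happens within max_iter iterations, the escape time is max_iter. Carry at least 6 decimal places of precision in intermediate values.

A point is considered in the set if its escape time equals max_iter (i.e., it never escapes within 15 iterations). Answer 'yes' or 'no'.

Answer: no

Derivation:
z_0 = 0 + 0i, c = 0.3650 + -1.4930i
Iter 1: z = 0.3650 + -1.4930i, |z|^2 = 2.3623
Iter 2: z = -1.7308 + -2.5829i, |z|^2 = 9.6671
Escaped at iteration 2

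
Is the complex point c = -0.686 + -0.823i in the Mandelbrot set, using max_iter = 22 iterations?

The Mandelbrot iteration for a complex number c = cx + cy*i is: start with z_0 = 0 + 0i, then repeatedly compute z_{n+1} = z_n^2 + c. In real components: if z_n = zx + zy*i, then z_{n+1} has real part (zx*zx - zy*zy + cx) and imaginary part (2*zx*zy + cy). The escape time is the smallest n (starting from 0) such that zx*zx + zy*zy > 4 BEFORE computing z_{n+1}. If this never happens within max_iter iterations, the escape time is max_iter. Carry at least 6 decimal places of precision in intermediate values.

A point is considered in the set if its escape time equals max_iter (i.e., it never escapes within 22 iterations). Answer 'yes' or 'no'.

z_0 = 0 + 0i, c = -0.6860 + -0.8230i
Iter 1: z = -0.6860 + -0.8230i, |z|^2 = 1.1479
Iter 2: z = -0.8927 + 0.3062i, |z|^2 = 0.8907
Iter 3: z = 0.0172 + -1.3696i, |z|^2 = 1.8762
Iter 4: z = -2.5616 + -0.8702i, |z|^2 = 7.3190
Escaped at iteration 4

Answer: no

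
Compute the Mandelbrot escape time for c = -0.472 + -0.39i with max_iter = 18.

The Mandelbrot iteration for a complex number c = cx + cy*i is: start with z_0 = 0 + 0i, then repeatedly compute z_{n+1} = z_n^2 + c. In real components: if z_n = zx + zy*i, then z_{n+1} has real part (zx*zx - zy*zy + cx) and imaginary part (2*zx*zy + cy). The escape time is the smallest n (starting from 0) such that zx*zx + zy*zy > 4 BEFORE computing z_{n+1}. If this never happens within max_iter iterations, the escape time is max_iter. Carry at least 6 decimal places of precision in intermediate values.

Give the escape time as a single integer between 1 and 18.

z_0 = 0 + 0i, c = -0.4720 + -0.3900i
Iter 1: z = -0.4720 + -0.3900i, |z|^2 = 0.3749
Iter 2: z = -0.4013 + -0.0218i, |z|^2 = 0.1615
Iter 3: z = -0.3114 + -0.3725i, |z|^2 = 0.2357
Iter 4: z = -0.5138 + -0.1580i, |z|^2 = 0.2889
Iter 5: z = -0.2330 + -0.2276i, |z|^2 = 0.1061
Iter 6: z = -0.4695 + -0.2839i, |z|^2 = 0.3011
Iter 7: z = -0.3322 + -0.1234i, |z|^2 = 0.1256
Iter 8: z = -0.3769 + -0.3080i, |z|^2 = 0.2369
Iter 9: z = -0.4248 + -0.1578i, |z|^2 = 0.2054
Iter 10: z = -0.3164 + -0.2559i, |z|^2 = 0.1656
Iter 11: z = -0.4374 + -0.2280i, |z|^2 = 0.2433
Iter 12: z = -0.3327 + -0.1905i, |z|^2 = 0.1470
Iter 13: z = -0.3976 + -0.2632i, |z|^2 = 0.2274
Iter 14: z = -0.3832 + -0.1807i, |z|^2 = 0.1795
Iter 15: z = -0.3578 + -0.2515i, |z|^2 = 0.1913
Iter 16: z = -0.4072 + -0.2100i, |z|^2 = 0.2099
Iter 17: z = -0.3503 + -0.2190i, |z|^2 = 0.1706

Answer: 18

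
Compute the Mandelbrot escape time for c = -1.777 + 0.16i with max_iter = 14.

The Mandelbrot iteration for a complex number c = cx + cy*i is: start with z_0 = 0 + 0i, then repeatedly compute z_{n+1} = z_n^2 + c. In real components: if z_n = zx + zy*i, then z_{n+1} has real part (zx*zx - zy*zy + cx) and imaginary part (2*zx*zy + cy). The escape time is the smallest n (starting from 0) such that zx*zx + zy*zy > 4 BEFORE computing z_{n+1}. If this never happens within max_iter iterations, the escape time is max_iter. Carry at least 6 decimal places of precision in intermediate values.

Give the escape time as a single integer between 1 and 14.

Answer: 4

Derivation:
z_0 = 0 + 0i, c = -1.7770 + 0.1600i
Iter 1: z = -1.7770 + 0.1600i, |z|^2 = 3.1833
Iter 2: z = 1.3551 + -0.4086i, |z|^2 = 2.0034
Iter 3: z = -0.1076 + -0.9475i, |z|^2 = 0.9094
Iter 4: z = -2.6632 + 0.3639i, |z|^2 = 7.2252
Escaped at iteration 4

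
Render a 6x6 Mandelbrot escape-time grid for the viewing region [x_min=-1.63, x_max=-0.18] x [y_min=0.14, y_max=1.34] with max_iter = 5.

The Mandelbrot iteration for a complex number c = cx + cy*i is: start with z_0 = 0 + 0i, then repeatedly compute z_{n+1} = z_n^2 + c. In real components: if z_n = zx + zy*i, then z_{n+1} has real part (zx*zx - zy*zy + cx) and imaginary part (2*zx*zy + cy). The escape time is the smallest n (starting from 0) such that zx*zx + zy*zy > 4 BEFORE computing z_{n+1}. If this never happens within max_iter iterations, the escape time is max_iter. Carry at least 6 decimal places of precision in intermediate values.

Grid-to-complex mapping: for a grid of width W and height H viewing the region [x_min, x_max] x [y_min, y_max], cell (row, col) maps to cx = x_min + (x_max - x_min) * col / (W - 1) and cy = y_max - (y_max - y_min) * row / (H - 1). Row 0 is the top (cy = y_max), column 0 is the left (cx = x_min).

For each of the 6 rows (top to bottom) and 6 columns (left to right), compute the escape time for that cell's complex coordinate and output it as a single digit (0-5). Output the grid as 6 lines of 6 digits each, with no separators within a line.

(row=0, col=0): c = -1.6300 + 1.3400i → escape time 1
(row=0, col=1): c = -1.3400 + 1.3400i → escape time 2
(row=0, col=2): c = -1.0500 + 1.3400i → escape time 2
(row=0, col=3): c = -0.7600 + 1.3400i → escape time 2
(row=0, col=4): c = -0.4700 + 1.3400i → escape time 2
(row=0, col=5): c = -0.1800 + 1.3400i → escape time 2
(row=1, col=0): c = -1.6300 + 1.1000i → escape time 2
(row=1, col=1): c = -1.3400 + 1.1000i → escape time 3
(row=1, col=2): c = -1.0500 + 1.1000i → escape time 3
(row=1, col=3): c = -0.7600 + 1.1000i → escape time 3
(row=1, col=4): c = -0.4700 + 1.1000i → escape time 4
(row=1, col=5): c = -0.1800 + 1.1000i → escape time 5
(row=2, col=0): c = -1.6300 + 0.8600i → escape time 3
(row=2, col=1): c = -1.3400 + 0.8600i → escape time 3
(row=2, col=2): c = -1.0500 + 0.8600i → escape time 3
(row=2, col=3): c = -0.7600 + 0.8600i → escape time 4
(row=2, col=4): c = -0.4700 + 0.8600i → escape time 5
(row=2, col=5): c = -0.1800 + 0.8600i → escape time 5
(row=3, col=0): c = -1.6300 + 0.6200i → escape time 3
(row=3, col=1): c = -1.3400 + 0.6200i → escape time 3
(row=3, col=2): c = -1.0500 + 0.6200i → escape time 4
(row=3, col=3): c = -0.7600 + 0.6200i → escape time 5
(row=3, col=4): c = -0.4700 + 0.6200i → escape time 5
(row=3, col=5): c = -0.1800 + 0.6200i → escape time 5
(row=4, col=0): c = -1.6300 + 0.3800i → escape time 4
(row=4, col=1): c = -1.3400 + 0.3800i → escape time 5
(row=4, col=2): c = -1.0500 + 0.3800i → escape time 5
(row=4, col=3): c = -0.7600 + 0.3800i → escape time 5
(row=4, col=4): c = -0.4700 + 0.3800i → escape time 5
(row=4, col=5): c = -0.1800 + 0.3800i → escape time 5
(row=5, col=0): c = -1.6300 + 0.1400i → escape time 5
(row=5, col=1): c = -1.3400 + 0.1400i → escape time 5
(row=5, col=2): c = -1.0500 + 0.1400i → escape time 5
(row=5, col=3): c = -0.7600 + 0.1400i → escape time 5
(row=5, col=4): c = -0.4700 + 0.1400i → escape time 5
(row=5, col=5): c = -0.1800 + 0.1400i → escape time 5

Answer: 122222
233345
333455
334555
455555
555555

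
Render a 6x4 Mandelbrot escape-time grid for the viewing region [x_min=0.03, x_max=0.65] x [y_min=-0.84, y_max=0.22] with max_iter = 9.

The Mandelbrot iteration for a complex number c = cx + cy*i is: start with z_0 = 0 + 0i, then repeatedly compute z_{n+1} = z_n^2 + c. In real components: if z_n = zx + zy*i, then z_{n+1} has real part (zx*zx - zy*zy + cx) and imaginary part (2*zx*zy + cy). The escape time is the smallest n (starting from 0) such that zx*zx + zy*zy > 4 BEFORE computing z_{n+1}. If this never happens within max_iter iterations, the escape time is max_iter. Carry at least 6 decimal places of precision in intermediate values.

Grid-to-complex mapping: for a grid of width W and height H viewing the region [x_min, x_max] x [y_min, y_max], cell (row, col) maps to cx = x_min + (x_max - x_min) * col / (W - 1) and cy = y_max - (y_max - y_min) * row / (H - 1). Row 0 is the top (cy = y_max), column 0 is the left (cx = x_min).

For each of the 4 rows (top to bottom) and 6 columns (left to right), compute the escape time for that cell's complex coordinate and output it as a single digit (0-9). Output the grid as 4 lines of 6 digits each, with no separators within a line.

Answer: 999954
999954
999743
954433

Derivation:
(row=0, col=0): c = 0.0300 + 0.2200i → escape time 9
(row=0, col=1): c = 0.1540 + 0.2200i → escape time 9
(row=0, col=2): c = 0.2780 + 0.2200i → escape time 9
(row=0, col=3): c = 0.4020 + 0.2200i → escape time 9
(row=0, col=4): c = 0.5260 + 0.2200i → escape time 5
(row=0, col=5): c = 0.6500 + 0.2200i → escape time 4
(row=1, col=0): c = 0.0300 + -0.1333i → escape time 9
(row=1, col=1): c = 0.1540 + -0.1333i → escape time 9
(row=1, col=2): c = 0.2780 + -0.1333i → escape time 9
(row=1, col=3): c = 0.4020 + -0.1333i → escape time 9
(row=1, col=4): c = 0.5260 + -0.1333i → escape time 5
(row=1, col=5): c = 0.6500 + -0.1333i → escape time 4
(row=2, col=0): c = 0.0300 + -0.4867i → escape time 9
(row=2, col=1): c = 0.1540 + -0.4867i → escape time 9
(row=2, col=2): c = 0.2780 + -0.4867i → escape time 9
(row=2, col=3): c = 0.4020 + -0.4867i → escape time 7
(row=2, col=4): c = 0.5260 + -0.4867i → escape time 4
(row=2, col=5): c = 0.6500 + -0.4867i → escape time 3
(row=3, col=0): c = 0.0300 + -0.8400i → escape time 9
(row=3, col=1): c = 0.1540 + -0.8400i → escape time 5
(row=3, col=2): c = 0.2780 + -0.8400i → escape time 4
(row=3, col=3): c = 0.4020 + -0.8400i → escape time 4
(row=3, col=4): c = 0.5260 + -0.8400i → escape time 3
(row=3, col=5): c = 0.6500 + -0.8400i → escape time 3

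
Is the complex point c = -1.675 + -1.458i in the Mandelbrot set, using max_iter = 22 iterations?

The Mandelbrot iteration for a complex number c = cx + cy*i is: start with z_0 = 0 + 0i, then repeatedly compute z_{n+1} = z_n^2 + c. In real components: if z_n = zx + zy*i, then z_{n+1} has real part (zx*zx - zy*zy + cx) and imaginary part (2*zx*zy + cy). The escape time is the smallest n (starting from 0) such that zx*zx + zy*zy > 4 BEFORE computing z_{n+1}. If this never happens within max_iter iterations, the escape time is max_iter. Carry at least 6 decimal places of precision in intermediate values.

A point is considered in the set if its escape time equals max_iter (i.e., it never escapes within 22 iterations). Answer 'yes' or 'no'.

z_0 = 0 + 0i, c = -1.6750 + -1.4580i
Iter 1: z = -1.6750 + -1.4580i, |z|^2 = 4.9314
Escaped at iteration 1

Answer: no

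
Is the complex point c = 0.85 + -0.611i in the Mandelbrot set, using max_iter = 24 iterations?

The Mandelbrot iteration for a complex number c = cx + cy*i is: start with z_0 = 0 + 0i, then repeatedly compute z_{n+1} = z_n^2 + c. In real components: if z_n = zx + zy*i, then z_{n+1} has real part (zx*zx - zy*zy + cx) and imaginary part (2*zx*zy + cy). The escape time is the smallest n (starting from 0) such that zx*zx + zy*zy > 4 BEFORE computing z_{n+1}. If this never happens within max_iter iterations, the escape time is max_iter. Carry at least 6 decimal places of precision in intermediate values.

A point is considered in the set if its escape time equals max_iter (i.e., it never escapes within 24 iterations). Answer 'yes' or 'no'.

z_0 = 0 + 0i, c = 0.8500 + -0.6110i
Iter 1: z = 0.8500 + -0.6110i, |z|^2 = 1.0958
Iter 2: z = 1.1992 + -1.6497i, |z|^2 = 4.1595
Escaped at iteration 2

Answer: no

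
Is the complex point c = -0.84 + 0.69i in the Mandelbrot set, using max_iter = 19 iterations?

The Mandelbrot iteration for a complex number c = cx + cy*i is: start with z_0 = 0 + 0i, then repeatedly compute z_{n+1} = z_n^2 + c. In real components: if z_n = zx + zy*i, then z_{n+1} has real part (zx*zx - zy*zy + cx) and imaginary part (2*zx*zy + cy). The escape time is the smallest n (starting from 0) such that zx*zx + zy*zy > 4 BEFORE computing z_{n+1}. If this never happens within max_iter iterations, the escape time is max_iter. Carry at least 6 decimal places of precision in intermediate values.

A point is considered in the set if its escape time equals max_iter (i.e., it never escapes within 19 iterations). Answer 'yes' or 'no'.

Answer: no

Derivation:
z_0 = 0 + 0i, c = -0.8400 + 0.6900i
Iter 1: z = -0.8400 + 0.6900i, |z|^2 = 1.1817
Iter 2: z = -0.6105 + -0.4692i, |z|^2 = 0.5929
Iter 3: z = -0.6874 + 1.2629i, |z|^2 = 2.0675
Iter 4: z = -1.9623 + -1.0463i, |z|^2 = 4.9455
Escaped at iteration 4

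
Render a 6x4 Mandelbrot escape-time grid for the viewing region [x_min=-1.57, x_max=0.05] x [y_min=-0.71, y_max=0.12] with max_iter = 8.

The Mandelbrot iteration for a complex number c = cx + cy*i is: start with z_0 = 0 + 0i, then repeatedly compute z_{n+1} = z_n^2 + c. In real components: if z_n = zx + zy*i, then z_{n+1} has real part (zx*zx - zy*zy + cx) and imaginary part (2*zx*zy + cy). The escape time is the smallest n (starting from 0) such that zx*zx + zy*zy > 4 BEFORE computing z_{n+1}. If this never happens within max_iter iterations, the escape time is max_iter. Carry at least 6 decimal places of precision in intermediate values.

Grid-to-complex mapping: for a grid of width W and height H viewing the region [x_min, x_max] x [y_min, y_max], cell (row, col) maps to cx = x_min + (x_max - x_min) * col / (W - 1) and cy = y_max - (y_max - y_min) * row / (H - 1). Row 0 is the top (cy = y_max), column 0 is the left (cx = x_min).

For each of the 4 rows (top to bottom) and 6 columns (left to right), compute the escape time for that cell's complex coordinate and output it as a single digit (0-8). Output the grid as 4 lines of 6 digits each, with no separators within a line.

Answer: 688888
588888
376888
334788

Derivation:
(row=0, col=0): c = -1.5700 + 0.1200i → escape time 6
(row=0, col=1): c = -1.2460 + 0.1200i → escape time 8
(row=0, col=2): c = -0.9220 + 0.1200i → escape time 8
(row=0, col=3): c = -0.5980 + 0.1200i → escape time 8
(row=0, col=4): c = -0.2740 + 0.1200i → escape time 8
(row=0, col=5): c = 0.0500 + 0.1200i → escape time 8
(row=1, col=0): c = -1.5700 + -0.1567i → escape time 5
(row=1, col=1): c = -1.2460 + -0.1567i → escape time 8
(row=1, col=2): c = -0.9220 + -0.1567i → escape time 8
(row=1, col=3): c = -0.5980 + -0.1567i → escape time 8
(row=1, col=4): c = -0.2740 + -0.1567i → escape time 8
(row=1, col=5): c = 0.0500 + -0.1567i → escape time 8
(row=2, col=0): c = -1.5700 + -0.4333i → escape time 3
(row=2, col=1): c = -1.2460 + -0.4333i → escape time 7
(row=2, col=2): c = -0.9220 + -0.4333i → escape time 6
(row=2, col=3): c = -0.5980 + -0.4333i → escape time 8
(row=2, col=4): c = -0.2740 + -0.4333i → escape time 8
(row=2, col=5): c = 0.0500 + -0.4333i → escape time 8
(row=3, col=0): c = -1.5700 + -0.7100i → escape time 3
(row=3, col=1): c = -1.2460 + -0.7100i → escape time 3
(row=3, col=2): c = -0.9220 + -0.7100i → escape time 4
(row=3, col=3): c = -0.5980 + -0.7100i → escape time 7
(row=3, col=4): c = -0.2740 + -0.7100i → escape time 8
(row=3, col=5): c = 0.0500 + -0.7100i → escape time 8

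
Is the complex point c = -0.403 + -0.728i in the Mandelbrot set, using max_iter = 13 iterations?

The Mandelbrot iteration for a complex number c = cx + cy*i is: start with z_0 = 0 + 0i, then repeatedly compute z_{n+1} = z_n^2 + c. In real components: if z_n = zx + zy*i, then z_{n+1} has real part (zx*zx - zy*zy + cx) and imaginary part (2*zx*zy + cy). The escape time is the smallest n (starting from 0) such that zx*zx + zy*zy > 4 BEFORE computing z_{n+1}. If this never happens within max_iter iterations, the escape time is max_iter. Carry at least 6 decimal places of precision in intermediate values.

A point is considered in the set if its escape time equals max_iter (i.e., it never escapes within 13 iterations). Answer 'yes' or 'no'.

z_0 = 0 + 0i, c = -0.4030 + -0.7280i
Iter 1: z = -0.4030 + -0.7280i, |z|^2 = 0.6924
Iter 2: z = -0.7706 + -0.1412i, |z|^2 = 0.6137
Iter 3: z = 0.1708 + -0.5103i, |z|^2 = 0.2896
Iter 4: z = -0.6343 + -0.9024i, |z|^2 = 1.2166
Iter 5: z = -0.8150 + 0.4167i, |z|^2 = 0.8378
Iter 6: z = 0.0876 + -1.4072i, |z|^2 = 1.9878
Iter 7: z = -2.3755 + -0.9745i, |z|^2 = 6.5925
Escaped at iteration 7

Answer: no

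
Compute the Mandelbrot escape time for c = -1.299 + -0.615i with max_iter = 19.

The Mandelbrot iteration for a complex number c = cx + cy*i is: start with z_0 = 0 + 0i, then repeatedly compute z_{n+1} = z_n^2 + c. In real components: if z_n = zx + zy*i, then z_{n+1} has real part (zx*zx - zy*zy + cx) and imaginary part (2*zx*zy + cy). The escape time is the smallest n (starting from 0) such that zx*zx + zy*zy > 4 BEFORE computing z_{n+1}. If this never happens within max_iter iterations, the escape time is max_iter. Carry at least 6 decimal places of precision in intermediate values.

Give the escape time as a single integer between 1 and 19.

z_0 = 0 + 0i, c = -1.2990 + -0.6150i
Iter 1: z = -1.2990 + -0.6150i, |z|^2 = 2.0656
Iter 2: z = 0.0102 + 0.9828i, |z|^2 = 0.9659
Iter 3: z = -2.2647 + -0.5950i, |z|^2 = 5.4830
Escaped at iteration 3

Answer: 3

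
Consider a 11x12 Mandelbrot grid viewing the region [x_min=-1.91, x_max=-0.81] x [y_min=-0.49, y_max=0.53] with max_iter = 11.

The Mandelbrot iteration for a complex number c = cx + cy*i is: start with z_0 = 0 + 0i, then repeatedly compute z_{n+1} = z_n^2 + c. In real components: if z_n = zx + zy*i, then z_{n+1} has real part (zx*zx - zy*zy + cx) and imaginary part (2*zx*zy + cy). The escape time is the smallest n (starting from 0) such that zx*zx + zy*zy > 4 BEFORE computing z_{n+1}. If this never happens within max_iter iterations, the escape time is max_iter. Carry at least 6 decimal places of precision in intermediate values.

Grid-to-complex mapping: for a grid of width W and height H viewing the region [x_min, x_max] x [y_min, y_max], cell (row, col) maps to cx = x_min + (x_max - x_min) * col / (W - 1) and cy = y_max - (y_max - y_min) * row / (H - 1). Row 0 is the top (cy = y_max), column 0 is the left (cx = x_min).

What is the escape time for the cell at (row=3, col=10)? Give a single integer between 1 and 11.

z_0 = 0 + 0i, c = -0.8100 + 0.2518i
Iter 1: z = -0.8100 + 0.2518i, |z|^2 = 0.7195
Iter 2: z = -0.2173 + -0.1561i, |z|^2 = 0.0716
Iter 3: z = -0.7872 + 0.3197i, |z|^2 = 0.7218
Iter 4: z = -0.2926 + -0.2514i, |z|^2 = 0.1488
Iter 5: z = -0.7876 + 0.3990i, |z|^2 = 0.7795
Iter 6: z = -0.3488 + -0.3766i, |z|^2 = 0.2635
Iter 7: z = -0.8302 + 0.5146i, |z|^2 = 0.9540
Iter 8: z = -0.3856 + -0.6026i, |z|^2 = 0.5118
Iter 9: z = -1.0244 + 0.7165i, |z|^2 = 1.5628
Iter 10: z = -0.2740 + -1.2162i, |z|^2 = 1.5541

Answer: 11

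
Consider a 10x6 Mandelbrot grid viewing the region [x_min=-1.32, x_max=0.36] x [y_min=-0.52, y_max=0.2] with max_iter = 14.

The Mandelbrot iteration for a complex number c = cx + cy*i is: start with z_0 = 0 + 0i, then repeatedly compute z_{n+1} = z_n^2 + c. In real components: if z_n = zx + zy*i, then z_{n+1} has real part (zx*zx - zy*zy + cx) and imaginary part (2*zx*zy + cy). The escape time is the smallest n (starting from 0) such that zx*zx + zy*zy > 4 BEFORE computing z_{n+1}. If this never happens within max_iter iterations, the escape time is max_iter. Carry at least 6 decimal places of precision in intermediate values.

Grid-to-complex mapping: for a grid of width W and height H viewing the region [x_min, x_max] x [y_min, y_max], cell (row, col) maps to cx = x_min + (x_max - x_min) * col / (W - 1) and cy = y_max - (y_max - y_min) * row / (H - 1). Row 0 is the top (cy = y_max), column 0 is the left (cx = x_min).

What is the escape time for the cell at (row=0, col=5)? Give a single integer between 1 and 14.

z_0 = 0 + 0i, c = -0.3867 + 0.2000i
Iter 1: z = -0.3867 + 0.2000i, |z|^2 = 0.1895
Iter 2: z = -0.2772 + 0.0453i, |z|^2 = 0.0789
Iter 3: z = -0.3119 + 0.1749i, |z|^2 = 0.1279
Iter 4: z = -0.3200 + 0.0909i, |z|^2 = 0.1106
Iter 5: z = -0.2926 + 0.1418i, |z|^2 = 0.1057
Iter 6: z = -0.3212 + 0.1170i, |z|^2 = 0.1169
Iter 7: z = -0.2972 + 0.1248i, |z|^2 = 0.1039
Iter 8: z = -0.3139 + 0.1258i, |z|^2 = 0.1144
Iter 9: z = -0.3039 + 0.1210i, |z|^2 = 0.1070
Iter 10: z = -0.3089 + 0.1264i, |z|^2 = 0.1114
Iter 11: z = -0.3072 + 0.1219i, |z|^2 = 0.1092
Iter 12: z = -0.3071 + 0.1251i, |z|^2 = 0.1100
Iter 13: z = -0.3080 + 0.1231i, |z|^2 = 0.1100

Answer: 14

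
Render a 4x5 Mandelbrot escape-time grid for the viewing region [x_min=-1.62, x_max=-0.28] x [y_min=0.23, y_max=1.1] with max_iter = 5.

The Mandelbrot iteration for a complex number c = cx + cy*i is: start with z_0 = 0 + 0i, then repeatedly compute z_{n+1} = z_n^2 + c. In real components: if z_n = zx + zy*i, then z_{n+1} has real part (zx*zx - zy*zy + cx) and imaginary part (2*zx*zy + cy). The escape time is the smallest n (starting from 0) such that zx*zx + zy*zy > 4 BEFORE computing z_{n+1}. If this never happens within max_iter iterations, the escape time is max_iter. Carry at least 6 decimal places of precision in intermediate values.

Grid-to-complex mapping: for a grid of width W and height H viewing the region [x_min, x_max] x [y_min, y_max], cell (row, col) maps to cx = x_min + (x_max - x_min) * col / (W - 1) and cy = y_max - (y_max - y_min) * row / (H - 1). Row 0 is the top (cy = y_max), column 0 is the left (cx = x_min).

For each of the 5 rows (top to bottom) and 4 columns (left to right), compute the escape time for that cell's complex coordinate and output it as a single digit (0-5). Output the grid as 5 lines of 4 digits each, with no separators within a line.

Answer: 2335
3345
3355
3555
4555

Derivation:
(row=0, col=0): c = -1.6200 + 1.1000i → escape time 2
(row=0, col=1): c = -1.1733 + 1.1000i → escape time 3
(row=0, col=2): c = -0.7267 + 1.1000i → escape time 3
(row=0, col=3): c = -0.2800 + 1.1000i → escape time 5
(row=1, col=0): c = -1.6200 + 0.8825i → escape time 3
(row=1, col=1): c = -1.1733 + 0.8825i → escape time 3
(row=1, col=2): c = -0.7267 + 0.8825i → escape time 4
(row=1, col=3): c = -0.2800 + 0.8825i → escape time 5
(row=2, col=0): c = -1.6200 + 0.6650i → escape time 3
(row=2, col=1): c = -1.1733 + 0.6650i → escape time 3
(row=2, col=2): c = -0.7267 + 0.6650i → escape time 5
(row=2, col=3): c = -0.2800 + 0.6650i → escape time 5
(row=3, col=0): c = -1.6200 + 0.4475i → escape time 3
(row=3, col=1): c = -1.1733 + 0.4475i → escape time 5
(row=3, col=2): c = -0.7267 + 0.4475i → escape time 5
(row=3, col=3): c = -0.2800 + 0.4475i → escape time 5
(row=4, col=0): c = -1.6200 + 0.2300i → escape time 4
(row=4, col=1): c = -1.1733 + 0.2300i → escape time 5
(row=4, col=2): c = -0.7267 + 0.2300i → escape time 5
(row=4, col=3): c = -0.2800 + 0.2300i → escape time 5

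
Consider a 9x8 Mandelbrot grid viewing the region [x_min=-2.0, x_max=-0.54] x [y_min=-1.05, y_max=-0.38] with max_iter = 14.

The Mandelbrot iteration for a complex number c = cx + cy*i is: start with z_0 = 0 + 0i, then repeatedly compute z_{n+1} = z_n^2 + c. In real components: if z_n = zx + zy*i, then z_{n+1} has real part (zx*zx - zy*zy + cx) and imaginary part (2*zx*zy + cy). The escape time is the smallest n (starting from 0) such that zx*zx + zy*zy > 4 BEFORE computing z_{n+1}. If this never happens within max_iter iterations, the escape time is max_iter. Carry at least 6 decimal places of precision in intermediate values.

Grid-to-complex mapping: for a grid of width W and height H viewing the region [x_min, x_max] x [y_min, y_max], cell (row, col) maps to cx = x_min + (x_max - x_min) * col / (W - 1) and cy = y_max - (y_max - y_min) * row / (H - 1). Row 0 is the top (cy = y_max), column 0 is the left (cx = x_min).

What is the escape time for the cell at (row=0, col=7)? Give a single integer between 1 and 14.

z_0 = 0 + 0i, c = -0.7225 + -0.3800i
Iter 1: z = -0.7225 + -0.3800i, |z|^2 = 0.6664
Iter 2: z = -0.3449 + 0.1691i, |z|^2 = 0.1475
Iter 3: z = -0.6321 + -0.4966i, |z|^2 = 0.6463
Iter 4: z = -0.5695 + 0.2479i, |z|^2 = 0.3858
Iter 5: z = -0.4596 + -0.6624i, |z|^2 = 0.6500
Iter 6: z = -0.9500 + 0.2288i, |z|^2 = 0.9549
Iter 7: z = 0.1277 + -0.8148i, |z|^2 = 0.6802
Iter 8: z = -1.3700 + -0.5881i, |z|^2 = 2.2229
Iter 9: z = 0.8086 + 1.2316i, |z|^2 = 2.1706
Iter 10: z = -1.5854 + 1.6117i, |z|^2 = 5.1112
Escaped at iteration 10

Answer: 10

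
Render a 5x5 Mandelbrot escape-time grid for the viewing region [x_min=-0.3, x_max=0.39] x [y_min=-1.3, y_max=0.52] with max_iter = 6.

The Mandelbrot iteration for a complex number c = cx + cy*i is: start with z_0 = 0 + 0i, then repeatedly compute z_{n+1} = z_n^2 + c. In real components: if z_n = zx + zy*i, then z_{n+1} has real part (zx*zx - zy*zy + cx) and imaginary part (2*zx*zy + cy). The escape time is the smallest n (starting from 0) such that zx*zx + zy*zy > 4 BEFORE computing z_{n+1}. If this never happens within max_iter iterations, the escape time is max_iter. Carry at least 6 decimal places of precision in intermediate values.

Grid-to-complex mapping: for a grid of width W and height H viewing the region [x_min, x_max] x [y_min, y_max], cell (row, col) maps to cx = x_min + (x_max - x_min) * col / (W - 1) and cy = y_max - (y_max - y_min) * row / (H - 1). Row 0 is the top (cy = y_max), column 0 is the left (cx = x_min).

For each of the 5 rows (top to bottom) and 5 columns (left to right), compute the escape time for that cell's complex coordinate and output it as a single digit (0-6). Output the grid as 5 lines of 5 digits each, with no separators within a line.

Answer: 66666
66666
66666
66654
32222

Derivation:
(row=0, col=0): c = -0.3000 + 0.5200i → escape time 6
(row=0, col=1): c = -0.1275 + 0.5200i → escape time 6
(row=0, col=2): c = 0.0450 + 0.5200i → escape time 6
(row=0, col=3): c = 0.2175 + 0.5200i → escape time 6
(row=0, col=4): c = 0.3900 + 0.5200i → escape time 6
(row=1, col=0): c = -0.3000 + 0.0650i → escape time 6
(row=1, col=1): c = -0.1275 + 0.0650i → escape time 6
(row=1, col=2): c = 0.0450 + 0.0650i → escape time 6
(row=1, col=3): c = 0.2175 + 0.0650i → escape time 6
(row=1, col=4): c = 0.3900 + 0.0650i → escape time 6
(row=2, col=0): c = -0.3000 + -0.3900i → escape time 6
(row=2, col=1): c = -0.1275 + -0.3900i → escape time 6
(row=2, col=2): c = 0.0450 + -0.3900i → escape time 6
(row=2, col=3): c = 0.2175 + -0.3900i → escape time 6
(row=2, col=4): c = 0.3900 + -0.3900i → escape time 6
(row=3, col=0): c = -0.3000 + -0.8450i → escape time 6
(row=3, col=1): c = -0.1275 + -0.8450i → escape time 6
(row=3, col=2): c = 0.0450 + -0.8450i → escape time 6
(row=3, col=3): c = 0.2175 + -0.8450i → escape time 5
(row=3, col=4): c = 0.3900 + -0.8450i → escape time 4
(row=4, col=0): c = -0.3000 + -1.3000i → escape time 3
(row=4, col=1): c = -0.1275 + -1.3000i → escape time 2
(row=4, col=2): c = 0.0450 + -1.3000i → escape time 2
(row=4, col=3): c = 0.2175 + -1.3000i → escape time 2
(row=4, col=4): c = 0.3900 + -1.3000i → escape time 2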